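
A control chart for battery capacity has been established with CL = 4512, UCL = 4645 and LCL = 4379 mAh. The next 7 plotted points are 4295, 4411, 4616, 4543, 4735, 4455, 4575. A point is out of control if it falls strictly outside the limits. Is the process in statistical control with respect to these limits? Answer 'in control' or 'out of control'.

Compare each point to [4379, 4645]: sample 1 = 4295 < LCL; sample 5 = 4735 > UCL.

out of control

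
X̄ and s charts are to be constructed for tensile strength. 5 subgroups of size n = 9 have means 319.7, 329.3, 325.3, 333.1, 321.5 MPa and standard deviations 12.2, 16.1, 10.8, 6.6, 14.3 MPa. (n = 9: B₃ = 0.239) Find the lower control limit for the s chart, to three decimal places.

s̄ = (12.2 + 16.1 + 10.8 + 6.6 + 14.3) / 5 = 12.0000
LCL_s = B₃·s̄ = 0.239 × 12.0000 = 2.8680

2.868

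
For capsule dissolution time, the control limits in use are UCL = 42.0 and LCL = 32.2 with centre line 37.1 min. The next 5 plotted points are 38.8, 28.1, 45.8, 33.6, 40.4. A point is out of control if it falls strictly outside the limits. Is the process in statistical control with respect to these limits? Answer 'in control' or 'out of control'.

Compare each point to [32.2, 42.0]: sample 2 = 28.1 < LCL; sample 3 = 45.8 > UCL.

out of control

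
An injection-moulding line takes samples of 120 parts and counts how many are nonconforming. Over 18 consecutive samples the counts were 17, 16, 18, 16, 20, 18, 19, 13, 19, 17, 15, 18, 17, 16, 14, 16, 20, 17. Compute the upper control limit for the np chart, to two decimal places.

28.46

p̄ = Σdᵢ / (k·n) = 306 / (18 × 120) = 0.14167
UCL = np̄ + 3·√(np̄(1−p̄)) = 17.0000 + 3 × √(17.0000×0.85833) = 17.0000 + 3 × 3.8199 = 28.4597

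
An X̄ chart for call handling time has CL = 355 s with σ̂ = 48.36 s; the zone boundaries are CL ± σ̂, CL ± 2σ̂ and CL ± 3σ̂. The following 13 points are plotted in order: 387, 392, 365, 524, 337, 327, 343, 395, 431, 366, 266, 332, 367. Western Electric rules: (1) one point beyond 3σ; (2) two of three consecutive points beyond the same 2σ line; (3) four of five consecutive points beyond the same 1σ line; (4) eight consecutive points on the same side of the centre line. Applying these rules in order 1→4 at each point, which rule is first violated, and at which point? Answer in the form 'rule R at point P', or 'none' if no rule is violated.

Zone of each point (C = within 1σ̂, B = 1σ̂–2σ̂, A = 2σ̂–3σ̂, * = beyond 3σ̂; sign = side of CL): 1:+C, 2:+C, 3:+C, 4:+*, 5:-C, 6:-C, 7:-C, 8:+C, 9:+B, 10:+C, 11:-B, 12:-C, 13:+C
Rule 1 (one point beyond the 3σ limits) is satisfied at point 4.

rule 1 at point 4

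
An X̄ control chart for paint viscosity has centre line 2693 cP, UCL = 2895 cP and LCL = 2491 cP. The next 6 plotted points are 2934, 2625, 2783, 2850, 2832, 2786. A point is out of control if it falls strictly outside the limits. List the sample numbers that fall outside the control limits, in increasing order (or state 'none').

Compare each point to [2491, 2895]: sample 1 = 2934 > UCL.

1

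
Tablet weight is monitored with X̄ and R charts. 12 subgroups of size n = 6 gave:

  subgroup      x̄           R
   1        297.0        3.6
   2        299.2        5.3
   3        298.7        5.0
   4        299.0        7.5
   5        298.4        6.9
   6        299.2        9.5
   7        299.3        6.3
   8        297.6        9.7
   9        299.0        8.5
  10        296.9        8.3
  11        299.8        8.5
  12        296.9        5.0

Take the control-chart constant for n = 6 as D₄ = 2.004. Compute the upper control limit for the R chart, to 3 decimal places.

14.045

R̄ = (3.6 + 5.3 + 5.0 + 7.5 + 6.9 + 9.5 + 6.3 + 9.7 + 8.5 + 8.3 + 8.5 + 5.0) / 12 = 84.1000 / 12 = 7.0083
UCL_R = D₄·R̄ = 2.004 × 7.0083 = 14.0447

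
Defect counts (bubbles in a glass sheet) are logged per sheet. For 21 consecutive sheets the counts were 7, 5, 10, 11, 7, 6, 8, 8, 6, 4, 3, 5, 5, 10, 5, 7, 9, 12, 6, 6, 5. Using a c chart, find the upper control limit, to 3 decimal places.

c̄ = (7 + 5 + 10 + 11 + 7 + 6 + 8 + 8 + 6 + 4 + 3 + 5 + 5 + 10 + 5 + 7 + 9 + 12 + 6 + 6 + 5) / 21 = 145 / 21 = 6.9048
UCL = c̄ + 3√c̄ = 6.9048 + 3 × √6.9048 = 6.9048 + 3 × 2.6277 = 14.7878

14.788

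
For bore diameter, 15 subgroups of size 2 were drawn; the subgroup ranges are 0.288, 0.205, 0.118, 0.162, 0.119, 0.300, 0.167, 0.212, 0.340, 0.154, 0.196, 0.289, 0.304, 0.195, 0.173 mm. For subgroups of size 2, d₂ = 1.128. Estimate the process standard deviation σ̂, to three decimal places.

0.190

R̄ = (0.288 + 0.205 + 0.118 + 0.162 + 0.119 + 0.300 + 0.167 + 0.212 + 0.340 + 0.154 + 0.196 + 0.289 + 0.304 + 0.195 + 0.173) / 15 = 0.2148
σ̂ = R̄ / d₂ = 0.2148 / 1.128 = 0.1904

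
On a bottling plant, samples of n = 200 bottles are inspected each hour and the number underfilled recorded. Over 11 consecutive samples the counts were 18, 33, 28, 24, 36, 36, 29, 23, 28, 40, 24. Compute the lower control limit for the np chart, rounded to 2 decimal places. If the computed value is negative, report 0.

14.06

p̄ = Σdᵢ / (k·n) = 319 / (11 × 200) = 0.14500
LCL = np̄ − 3·√(np̄(1−p̄)) = 29.0000 − 3 × 4.9795 = 14.0616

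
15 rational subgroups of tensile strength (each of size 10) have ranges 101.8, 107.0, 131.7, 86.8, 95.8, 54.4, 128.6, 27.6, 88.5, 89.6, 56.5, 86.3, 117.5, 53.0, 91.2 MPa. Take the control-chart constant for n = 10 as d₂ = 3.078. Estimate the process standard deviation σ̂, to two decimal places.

R̄ = (101.8 + 107.0 + 131.7 + 86.8 + 95.8 + 54.4 + 128.6 + 27.6 + 88.5 + 89.6 + 56.5 + 86.3 + 117.5 + 53.0 + 91.2) / 15 = 87.7533
σ̂ = R̄ / d₂ = 87.7533 / 3.078 = 28.5099

28.51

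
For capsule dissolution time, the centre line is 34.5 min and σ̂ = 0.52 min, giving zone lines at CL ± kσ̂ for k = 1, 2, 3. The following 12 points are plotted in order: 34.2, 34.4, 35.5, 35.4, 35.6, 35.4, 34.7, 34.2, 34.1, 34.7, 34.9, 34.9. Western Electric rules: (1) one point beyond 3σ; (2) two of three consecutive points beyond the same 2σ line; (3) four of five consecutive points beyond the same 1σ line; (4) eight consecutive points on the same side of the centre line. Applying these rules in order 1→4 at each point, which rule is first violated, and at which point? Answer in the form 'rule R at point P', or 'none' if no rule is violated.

Zone of each point (C = within 1σ̂, B = 1σ̂–2σ̂, A = 2σ̂–3σ̂, * = beyond 3σ̂; sign = side of CL): 1:-C, 2:-C, 3:+B, 4:+B, 5:+A, 6:+B, 7:+C, 8:-C, 9:-C, 10:+C, 11:+C, 12:+C
Rule 3 (four of five consecutive points beyond the same 1σ limit) is satisfied at point 6.

rule 3 at point 6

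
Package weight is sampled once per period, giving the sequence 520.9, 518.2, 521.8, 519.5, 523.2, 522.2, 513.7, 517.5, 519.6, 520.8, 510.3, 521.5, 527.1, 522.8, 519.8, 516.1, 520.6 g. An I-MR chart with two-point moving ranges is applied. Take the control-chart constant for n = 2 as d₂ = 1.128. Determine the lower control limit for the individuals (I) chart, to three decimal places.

X̄ = (520.9 + 518.2 + 521.8 + 519.5 + 523.2 + 522.2 + 513.7 + 517.5 + 519.6 + 520.8 + 510.3 + 521.5 + 527.1 + 522.8 + 519.8 + 516.1 + 520.6) / 17 = 519.7412
Moving ranges: 2.7, 3.6, 2.3, 3.7, 1.0, 8.5, 3.8, 2.1, 1.2, 10.5, 11.2, 5.6, 4.3, 3.0, 3.7, 4.5; M̄R̄ = 71.7000 / 16 = 4.4813
LCL = X̄ − 3·M̄R̄/d₂ = 519.7412 − 3 × 4.4813 / 1.128 = 507.8230

507.823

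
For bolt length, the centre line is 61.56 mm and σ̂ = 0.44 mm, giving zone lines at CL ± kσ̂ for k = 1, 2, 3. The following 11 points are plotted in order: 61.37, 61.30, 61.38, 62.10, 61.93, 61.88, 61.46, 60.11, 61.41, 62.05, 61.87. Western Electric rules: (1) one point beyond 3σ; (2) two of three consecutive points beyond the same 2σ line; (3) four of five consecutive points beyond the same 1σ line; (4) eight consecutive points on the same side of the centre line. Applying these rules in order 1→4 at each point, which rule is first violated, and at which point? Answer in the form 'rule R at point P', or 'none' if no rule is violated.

rule 1 at point 8

Zone of each point (C = within 1σ̂, B = 1σ̂–2σ̂, A = 2σ̂–3σ̂, * = beyond 3σ̂; sign = side of CL): 1:-C, 2:-C, 3:-C, 4:+B, 5:+C, 6:+C, 7:-C, 8:-*, 9:-C, 10:+B, 11:+C
Rule 1 (one point beyond the 3σ limits) is satisfied at point 8.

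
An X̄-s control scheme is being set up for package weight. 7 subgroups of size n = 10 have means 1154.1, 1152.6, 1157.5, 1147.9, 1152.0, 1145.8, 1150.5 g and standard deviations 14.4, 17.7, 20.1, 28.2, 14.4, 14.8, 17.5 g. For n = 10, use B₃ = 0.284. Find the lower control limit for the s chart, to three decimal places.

5.157

s̄ = (14.4 + 17.7 + 20.1 + 28.2 + 14.4 + 14.8 + 17.5) / 7 = 18.1571
LCL_s = B₃·s̄ = 0.284 × 18.1571 = 5.1566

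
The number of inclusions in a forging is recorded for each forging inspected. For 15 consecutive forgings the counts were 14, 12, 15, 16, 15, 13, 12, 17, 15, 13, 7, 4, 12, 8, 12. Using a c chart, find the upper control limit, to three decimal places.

22.869

c̄ = (14 + 12 + 15 + 16 + 15 + 13 + 12 + 17 + 15 + 13 + 7 + 4 + 12 + 8 + 12) / 15 = 185 / 15 = 12.3333
UCL = c̄ + 3√c̄ = 12.3333 + 3 × √12.3333 = 12.3333 + 3 × 3.5119 = 22.8690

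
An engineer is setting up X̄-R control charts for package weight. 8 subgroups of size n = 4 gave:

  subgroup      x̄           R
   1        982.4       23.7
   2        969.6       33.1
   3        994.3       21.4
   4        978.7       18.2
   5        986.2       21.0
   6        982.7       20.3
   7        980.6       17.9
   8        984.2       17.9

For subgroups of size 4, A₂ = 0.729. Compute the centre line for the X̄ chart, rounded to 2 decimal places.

X̄̄ = (982.4 + 969.6 + 994.3 + 978.7 + 986.2 + 982.7 + 980.6 + 984.2) / 8 = 7858.7000 / 8 = 982.3375
CL = X̄̄ = 982.3375

982.34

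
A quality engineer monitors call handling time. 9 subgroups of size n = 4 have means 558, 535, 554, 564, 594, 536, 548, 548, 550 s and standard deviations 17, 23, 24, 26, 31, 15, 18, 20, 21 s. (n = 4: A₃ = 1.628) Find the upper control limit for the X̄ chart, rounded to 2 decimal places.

589.38

X̄̄ = (558 + 535 + 554 + 564 + 594 + 536 + 548 + 548 + 550) / 9 = 554.1111
s̄ = (17 + 23 + 24 + 26 + 31 + 15 + 18 + 20 + 21) / 9 = 21.6667
UCL = X̄̄ + A₃·s̄ = 554.1111 + 1.628 × 21.6667 = 589.3844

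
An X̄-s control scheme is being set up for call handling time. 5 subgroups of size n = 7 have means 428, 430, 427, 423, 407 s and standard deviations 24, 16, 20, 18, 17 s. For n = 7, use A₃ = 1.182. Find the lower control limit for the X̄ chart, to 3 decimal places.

400.542

X̄̄ = (428 + 430 + 427 + 423 + 407) / 5 = 423.0000
s̄ = (24 + 16 + 20 + 18 + 17) / 5 = 19.0000
LCL = X̄̄ − A₃·s̄ = 423.0000 − 1.182 × 19.0000 = 400.5420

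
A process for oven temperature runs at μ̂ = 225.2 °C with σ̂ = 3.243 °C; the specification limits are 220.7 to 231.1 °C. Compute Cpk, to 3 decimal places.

Cpu = (USL − μ̂) / (3σ̂) = (231.1 − 225.2) / (3 × 3.243) = 0.6064; Cpl = (μ̂ − LSL) / (3σ̂) = (225.2 − 220.7) / (3 × 3.243) = 0.4625; Cpk = min(Cpu, Cpl) = 0.4625

0.463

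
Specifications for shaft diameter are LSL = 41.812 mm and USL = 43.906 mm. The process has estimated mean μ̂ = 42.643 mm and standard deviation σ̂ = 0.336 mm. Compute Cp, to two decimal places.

1.04

Cp = (USL − LSL) / (6σ̂) = (43.906 − 41.812) / (6 × 0.336) = 2.0940 / 2.0160 = 1.0387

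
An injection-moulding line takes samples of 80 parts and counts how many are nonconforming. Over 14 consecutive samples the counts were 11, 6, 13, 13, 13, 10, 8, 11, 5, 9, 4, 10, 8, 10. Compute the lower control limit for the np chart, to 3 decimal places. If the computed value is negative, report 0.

0.734

p̄ = Σdᵢ / (k·n) = 131 / (14 × 80) = 0.11696
LCL = np̄ − 3·√(np̄(1−p̄)) = 9.3571 − 3 × 2.8745 = 0.7337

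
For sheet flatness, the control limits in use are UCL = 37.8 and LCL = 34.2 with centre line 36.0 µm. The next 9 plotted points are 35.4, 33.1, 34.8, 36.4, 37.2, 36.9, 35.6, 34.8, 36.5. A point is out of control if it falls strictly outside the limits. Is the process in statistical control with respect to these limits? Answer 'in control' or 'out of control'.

Compare each point to [34.2, 37.8]: sample 2 = 33.1 < LCL.

out of control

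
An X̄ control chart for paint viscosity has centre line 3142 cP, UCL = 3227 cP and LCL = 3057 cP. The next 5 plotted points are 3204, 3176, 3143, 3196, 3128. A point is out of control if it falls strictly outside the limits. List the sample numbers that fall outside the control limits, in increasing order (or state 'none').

none

All 5 points lie within [3057, 3227].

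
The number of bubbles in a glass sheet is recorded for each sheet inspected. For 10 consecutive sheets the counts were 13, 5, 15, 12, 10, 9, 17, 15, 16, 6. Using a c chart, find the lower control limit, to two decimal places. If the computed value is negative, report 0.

1.49

c̄ = (13 + 5 + 15 + 12 + 10 + 9 + 17 + 15 + 16 + 6) / 10 = 118 / 10 = 11.8000
LCL = c̄ − 3√c̄ = 11.8000 − 3 × 3.4351 = 1.4947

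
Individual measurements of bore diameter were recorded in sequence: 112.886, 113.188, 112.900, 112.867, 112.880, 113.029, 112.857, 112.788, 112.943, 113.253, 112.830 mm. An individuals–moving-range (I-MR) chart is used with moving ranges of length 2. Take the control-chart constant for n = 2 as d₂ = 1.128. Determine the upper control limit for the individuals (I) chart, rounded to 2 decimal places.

113.46

X̄ = (112.886 + 113.188 + 112.900 + 112.867 + 112.880 + 113.029 + 112.857 + 112.788 + 112.943 + 113.253 + 112.830) / 11 = 112.9474
Moving ranges: 0.302, 0.288, 0.033, 0.013, 0.149, 0.172, 0.069, 0.155, 0.310, 0.423; M̄R̄ = 1.9140 / 10 = 0.1914
UCL = X̄ + 3·M̄R̄/d₂ = 112.9474 + 3 × 0.1914 / 1.128 = 113.4564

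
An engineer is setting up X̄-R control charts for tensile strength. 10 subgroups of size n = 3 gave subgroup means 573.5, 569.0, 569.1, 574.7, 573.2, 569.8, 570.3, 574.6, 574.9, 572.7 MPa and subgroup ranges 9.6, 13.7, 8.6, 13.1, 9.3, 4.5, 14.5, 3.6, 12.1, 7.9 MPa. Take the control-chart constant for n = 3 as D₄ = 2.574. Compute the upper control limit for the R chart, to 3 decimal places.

24.942

R̄ = (9.6 + 13.7 + 8.6 + 13.1 + 9.3 + 4.5 + 14.5 + 3.6 + 12.1 + 7.9) / 10 = 96.9000 / 10 = 9.6900
UCL_R = D₄·R̄ = 2.574 × 9.6900 = 24.9421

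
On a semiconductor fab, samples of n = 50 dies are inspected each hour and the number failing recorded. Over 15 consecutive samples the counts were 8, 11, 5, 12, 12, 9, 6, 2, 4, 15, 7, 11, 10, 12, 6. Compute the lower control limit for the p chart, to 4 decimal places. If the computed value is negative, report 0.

p̄ = Σdᵢ / (k·n) = 130 / (15 × 50) = 0.17333
LCL = p̄ − 3·√(p̄(1−p̄)/n) = 0.17333 − 3 × 0.05353 = 0.01273

0.0127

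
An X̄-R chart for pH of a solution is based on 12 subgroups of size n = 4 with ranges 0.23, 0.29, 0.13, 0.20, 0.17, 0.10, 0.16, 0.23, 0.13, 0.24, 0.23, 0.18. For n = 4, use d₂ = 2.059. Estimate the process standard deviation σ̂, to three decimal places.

0.093

R̄ = (0.23 + 0.29 + 0.13 + 0.20 + 0.17 + 0.10 + 0.16 + 0.23 + 0.13 + 0.24 + 0.23 + 0.18) / 12 = 0.1908
σ̂ = R̄ / d₂ = 0.1908 / 2.059 = 0.0927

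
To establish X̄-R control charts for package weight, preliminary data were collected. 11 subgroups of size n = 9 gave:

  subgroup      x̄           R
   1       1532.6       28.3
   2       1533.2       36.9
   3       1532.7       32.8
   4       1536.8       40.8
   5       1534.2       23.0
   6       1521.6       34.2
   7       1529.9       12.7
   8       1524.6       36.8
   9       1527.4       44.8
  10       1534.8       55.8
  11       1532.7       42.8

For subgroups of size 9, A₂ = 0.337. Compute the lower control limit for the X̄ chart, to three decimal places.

X̄̄ = (1532.6 + 1533.2 + 1532.7 + 1536.8 + 1534.2 + 1521.6 + 1529.9 + 1524.6 + 1527.4 + 1534.8 + 1532.7) / 11 = 16840.5000 / 11 = 1530.9545
R̄ = (28.3 + 36.9 + 32.8 + 40.8 + 23.0 + 34.2 + 12.7 + 36.8 + 44.8 + 55.8 + 42.8) / 11 = 388.9000 / 11 = 35.3545
LCL = X̄̄ − A₂·R̄ = 1530.9545 − 0.337 × 35.3545 = 1519.0401

1519.040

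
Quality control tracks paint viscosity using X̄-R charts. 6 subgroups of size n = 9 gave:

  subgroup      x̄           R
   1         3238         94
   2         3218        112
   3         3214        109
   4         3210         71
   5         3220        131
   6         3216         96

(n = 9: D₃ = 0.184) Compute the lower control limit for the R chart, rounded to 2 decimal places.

R̄ = (94 + 112 + 109 + 71 + 131 + 96) / 6 = 613.0000 / 6 = 102.1667
LCL_R = D₃·R̄ = 0.184 × 102.1667 = 18.7987

18.80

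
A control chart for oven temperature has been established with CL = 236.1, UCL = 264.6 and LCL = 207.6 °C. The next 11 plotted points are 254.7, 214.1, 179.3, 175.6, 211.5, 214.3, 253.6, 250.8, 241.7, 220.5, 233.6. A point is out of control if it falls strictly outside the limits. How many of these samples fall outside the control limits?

Compare each point to [207.6, 264.6]: sample 3 = 179.3 < LCL; sample 4 = 175.6 < LCL.

2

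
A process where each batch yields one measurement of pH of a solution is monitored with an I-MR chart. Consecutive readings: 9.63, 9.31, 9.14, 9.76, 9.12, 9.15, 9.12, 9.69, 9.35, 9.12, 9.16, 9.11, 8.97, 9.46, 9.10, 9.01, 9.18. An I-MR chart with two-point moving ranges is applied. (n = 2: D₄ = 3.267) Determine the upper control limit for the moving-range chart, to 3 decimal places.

0.876

Moving ranges: 0.32, 0.17, 0.62, 0.64, 0.03, 0.03, 0.57, 0.34, 0.23, 0.04, 0.05, 0.14, 0.49, 0.36, 0.09, 0.17; M̄R̄ = 4.2900 / 16 = 0.2681
UCL_MR = D₄·M̄R̄ = 3.267 × 0.2681 = 0.8760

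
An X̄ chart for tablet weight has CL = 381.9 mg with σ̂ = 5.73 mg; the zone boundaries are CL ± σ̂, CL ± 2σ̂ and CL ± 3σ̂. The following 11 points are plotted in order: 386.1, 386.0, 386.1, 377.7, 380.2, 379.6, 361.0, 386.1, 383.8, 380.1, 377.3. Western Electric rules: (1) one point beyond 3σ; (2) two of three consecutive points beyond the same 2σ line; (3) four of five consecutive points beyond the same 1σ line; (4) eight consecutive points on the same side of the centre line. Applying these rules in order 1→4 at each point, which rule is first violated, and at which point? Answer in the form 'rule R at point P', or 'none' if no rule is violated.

rule 1 at point 7

Zone of each point (C = within 1σ̂, B = 1σ̂–2σ̂, A = 2σ̂–3σ̂, * = beyond 3σ̂; sign = side of CL): 1:+C, 2:+C, 3:+C, 4:-C, 5:-C, 6:-C, 7:-*, 8:+C, 9:+C, 10:-C, 11:-C
Rule 1 (one point beyond the 3σ limits) is satisfied at point 7.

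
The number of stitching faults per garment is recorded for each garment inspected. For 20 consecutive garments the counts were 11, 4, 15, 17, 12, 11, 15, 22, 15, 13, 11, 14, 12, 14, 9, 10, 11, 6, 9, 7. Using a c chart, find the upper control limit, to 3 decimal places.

22.249

c̄ = (11 + 4 + 15 + 17 + 12 + 11 + 15 + 22 + 15 + 13 + 11 + 14 + 12 + 14 + 9 + 10 + 11 + 6 + 9 + 7) / 20 = 238 / 20 = 11.9000
UCL = c̄ + 3√c̄ = 11.9000 + 3 × √11.9000 = 11.9000 + 3 × 3.4496 = 22.2489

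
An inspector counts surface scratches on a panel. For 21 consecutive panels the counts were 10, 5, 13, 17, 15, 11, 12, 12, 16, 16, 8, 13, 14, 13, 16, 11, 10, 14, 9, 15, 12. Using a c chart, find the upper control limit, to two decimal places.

c̄ = (10 + 5 + 13 + 17 + 15 + 11 + 12 + 12 + 16 + 16 + 8 + 13 + 14 + 13 + 16 + 11 + 10 + 14 + 9 + 15 + 12) / 21 = 262 / 21 = 12.4762
UCL = c̄ + 3√c̄ = 12.4762 + 3 × √12.4762 = 12.4762 + 3 × 3.5322 = 23.0727

23.07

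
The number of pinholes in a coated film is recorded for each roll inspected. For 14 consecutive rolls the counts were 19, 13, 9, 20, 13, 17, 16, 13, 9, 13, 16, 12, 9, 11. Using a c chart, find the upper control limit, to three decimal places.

c̄ = (19 + 13 + 9 + 20 + 13 + 17 + 16 + 13 + 9 + 13 + 16 + 12 + 9 + 11) / 14 = 190 / 14 = 13.5714
UCL = c̄ + 3√c̄ = 13.5714 + 3 × √13.5714 = 13.5714 + 3 × 3.6839 = 24.6233

24.623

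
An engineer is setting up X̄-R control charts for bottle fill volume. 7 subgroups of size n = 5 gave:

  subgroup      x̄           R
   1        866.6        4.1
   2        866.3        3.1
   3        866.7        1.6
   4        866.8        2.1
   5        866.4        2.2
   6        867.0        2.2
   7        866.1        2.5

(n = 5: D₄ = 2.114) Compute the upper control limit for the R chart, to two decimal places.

R̄ = (4.1 + 3.1 + 1.6 + 2.1 + 2.2 + 2.2 + 2.5) / 7 = 17.8000 / 7 = 2.5429
UCL_R = D₄·R̄ = 2.114 × 2.5429 = 5.3756

5.38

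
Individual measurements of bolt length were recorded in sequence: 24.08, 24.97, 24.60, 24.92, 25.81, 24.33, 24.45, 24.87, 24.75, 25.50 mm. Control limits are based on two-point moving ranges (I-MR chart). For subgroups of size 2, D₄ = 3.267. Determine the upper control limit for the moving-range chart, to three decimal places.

Moving ranges: 0.89, 0.37, 0.32, 0.89, 1.48, 0.12, 0.42, 0.12, 0.75; M̄R̄ = 5.3600 / 9 = 0.5956
UCL_MR = D₄·M̄R̄ = 3.267 × 0.5956 = 1.9457

1.946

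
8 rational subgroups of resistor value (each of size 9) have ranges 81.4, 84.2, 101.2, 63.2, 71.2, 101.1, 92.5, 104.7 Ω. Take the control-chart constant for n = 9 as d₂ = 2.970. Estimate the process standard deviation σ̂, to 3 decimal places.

R̄ = (81.4 + 84.2 + 101.2 + 63.2 + 71.2 + 101.1 + 92.5 + 104.7) / 8 = 87.4375
σ̂ = R̄ / d₂ = 87.4375 / 2.970 = 29.4402

29.440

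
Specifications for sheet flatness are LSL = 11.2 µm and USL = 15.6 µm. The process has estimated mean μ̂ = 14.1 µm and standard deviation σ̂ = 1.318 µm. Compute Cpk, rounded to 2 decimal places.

Cpu = (USL − μ̂) / (3σ̂) = (15.6 − 14.1) / (3 × 1.318) = 0.3794; Cpl = (μ̂ − LSL) / (3σ̂) = (14.1 − 11.2) / (3 × 1.318) = 0.7334; Cpk = min(Cpu, Cpl) = 0.3794

0.38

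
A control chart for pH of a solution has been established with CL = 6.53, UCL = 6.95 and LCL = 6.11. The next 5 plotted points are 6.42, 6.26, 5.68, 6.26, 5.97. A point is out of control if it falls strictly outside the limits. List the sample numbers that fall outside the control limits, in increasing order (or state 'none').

Compare each point to [6.11, 6.95]: sample 3 = 5.68 < LCL; sample 5 = 5.97 < LCL.

3, 5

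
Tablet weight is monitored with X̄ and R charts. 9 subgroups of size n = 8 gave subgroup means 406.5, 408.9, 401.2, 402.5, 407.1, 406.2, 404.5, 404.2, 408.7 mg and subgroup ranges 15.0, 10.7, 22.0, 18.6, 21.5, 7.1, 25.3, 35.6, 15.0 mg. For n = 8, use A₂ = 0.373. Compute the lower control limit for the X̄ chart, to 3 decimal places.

X̄̄ = (406.5 + 408.9 + 401.2 + 402.5 + 407.1 + 406.2 + 404.5 + 404.2 + 408.7) / 9 = 3649.8000 / 9 = 405.5333
R̄ = (15.0 + 10.7 + 22.0 + 18.6 + 21.5 + 7.1 + 25.3 + 35.6 + 15.0) / 9 = 170.8000 / 9 = 18.9778
LCL = X̄̄ − A₂·R̄ = 405.5333 − 0.373 × 18.9778 = 398.4546

398.455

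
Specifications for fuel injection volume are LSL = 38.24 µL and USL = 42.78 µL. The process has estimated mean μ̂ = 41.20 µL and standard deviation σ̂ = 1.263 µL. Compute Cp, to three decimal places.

Cp = (USL − LSL) / (6σ̂) = (42.78 − 38.24) / (6 × 1.263) = 4.5400 / 7.5780 = 0.5991

0.599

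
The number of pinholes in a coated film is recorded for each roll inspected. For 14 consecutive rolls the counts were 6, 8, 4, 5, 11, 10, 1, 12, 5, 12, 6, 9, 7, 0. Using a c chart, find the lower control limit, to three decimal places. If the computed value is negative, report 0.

c̄ = (6 + 8 + 4 + 5 + 11 + 10 + 1 + 12 + 5 + 12 + 6 + 9 + 7 + 0) / 14 = 96 / 14 = 6.8571
LCL = c̄ − 3√c̄ = 6.8571 − 3 × 2.6186 = -0.9987 → 0 (cannot be negative)

0.000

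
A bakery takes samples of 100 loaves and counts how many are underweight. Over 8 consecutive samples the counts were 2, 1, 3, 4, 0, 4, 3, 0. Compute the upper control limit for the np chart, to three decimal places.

p̄ = Σdᵢ / (k·n) = 17 / (8 × 100) = 0.02125
UCL = np̄ + 3·√(np̄(1−p̄)) = 2.1250 + 3 × √(2.1250×0.97875) = 2.1250 + 3 × 1.4422 = 6.4515

6.451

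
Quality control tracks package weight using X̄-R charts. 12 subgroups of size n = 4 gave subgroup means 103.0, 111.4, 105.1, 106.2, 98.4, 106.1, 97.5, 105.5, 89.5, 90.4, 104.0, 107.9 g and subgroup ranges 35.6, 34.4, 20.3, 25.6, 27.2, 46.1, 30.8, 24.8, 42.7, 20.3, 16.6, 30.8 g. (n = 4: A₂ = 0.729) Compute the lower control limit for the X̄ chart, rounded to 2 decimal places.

X̄̄ = (103.0 + 111.4 + 105.1 + 106.2 + 98.4 + 106.1 + 97.5 + 105.5 + 89.5 + 90.4 + 104.0 + 107.9) / 12 = 1225.0000 / 12 = 102.0833
R̄ = (35.6 + 34.4 + 20.3 + 25.6 + 27.2 + 46.1 + 30.8 + 24.8 + 42.7 + 20.3 + 16.6 + 30.8) / 12 = 355.2000 / 12 = 29.6000
LCL = X̄̄ − A₂·R̄ = 102.0833 − 0.729 × 29.6000 = 80.5049

80.50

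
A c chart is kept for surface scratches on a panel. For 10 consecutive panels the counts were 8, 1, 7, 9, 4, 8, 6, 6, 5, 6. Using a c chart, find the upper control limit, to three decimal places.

c̄ = (8 + 1 + 7 + 9 + 4 + 8 + 6 + 6 + 5 + 6) / 10 = 60 / 10 = 6.0000
UCL = c̄ + 3√c̄ = 6.0000 + 3 × √6.0000 = 6.0000 + 3 × 2.4495 = 13.3485

13.348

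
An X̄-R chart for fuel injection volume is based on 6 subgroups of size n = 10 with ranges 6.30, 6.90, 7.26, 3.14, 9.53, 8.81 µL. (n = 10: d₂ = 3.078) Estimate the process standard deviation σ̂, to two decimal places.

R̄ = (6.30 + 6.90 + 7.26 + 3.14 + 9.53 + 8.81) / 6 = 6.9900
σ̂ = R̄ / d₂ = 6.9900 / 3.078 = 2.2710

2.27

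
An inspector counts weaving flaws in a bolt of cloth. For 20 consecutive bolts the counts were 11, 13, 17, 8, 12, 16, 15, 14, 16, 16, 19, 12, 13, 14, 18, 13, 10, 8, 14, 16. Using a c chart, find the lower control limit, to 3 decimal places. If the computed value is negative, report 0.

c̄ = (11 + 13 + 17 + 8 + 12 + 16 + 15 + 14 + 16 + 16 + 19 + 12 + 13 + 14 + 18 + 13 + 10 + 8 + 14 + 16) / 20 = 275 / 20 = 13.7500
LCL = c̄ − 3√c̄ = 13.7500 − 3 × 3.7081 = 2.6257

2.626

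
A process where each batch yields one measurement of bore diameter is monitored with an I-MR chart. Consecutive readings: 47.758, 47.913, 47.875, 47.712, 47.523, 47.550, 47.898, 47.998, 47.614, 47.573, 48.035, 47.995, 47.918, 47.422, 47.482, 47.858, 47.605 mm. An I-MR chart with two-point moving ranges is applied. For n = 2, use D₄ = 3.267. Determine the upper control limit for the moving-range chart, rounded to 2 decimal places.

Moving ranges: 0.155, 0.038, 0.163, 0.189, 0.027, 0.348, 0.100, 0.384, 0.041, 0.462, 0.040, 0.077, 0.496, 0.060, 0.376, 0.253; M̄R̄ = 3.2090 / 16 = 0.2006
UCL_MR = D₄·M̄R̄ = 3.267 × 0.2006 = 0.6552

0.66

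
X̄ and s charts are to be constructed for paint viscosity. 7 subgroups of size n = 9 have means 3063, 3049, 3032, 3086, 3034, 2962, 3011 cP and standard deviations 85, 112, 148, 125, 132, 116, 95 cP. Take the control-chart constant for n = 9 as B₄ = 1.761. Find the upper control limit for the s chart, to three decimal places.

s̄ = (85 + 112 + 148 + 125 + 132 + 116 + 95) / 7 = 116.1429
UCL_s = B₄·s̄ = 1.761 × 116.1429 = 204.5276

204.528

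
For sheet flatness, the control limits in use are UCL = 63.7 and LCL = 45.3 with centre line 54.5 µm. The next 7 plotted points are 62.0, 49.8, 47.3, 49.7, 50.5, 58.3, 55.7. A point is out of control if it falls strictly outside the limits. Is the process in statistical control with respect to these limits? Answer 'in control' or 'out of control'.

All 7 points lie within [45.3, 63.7].

in control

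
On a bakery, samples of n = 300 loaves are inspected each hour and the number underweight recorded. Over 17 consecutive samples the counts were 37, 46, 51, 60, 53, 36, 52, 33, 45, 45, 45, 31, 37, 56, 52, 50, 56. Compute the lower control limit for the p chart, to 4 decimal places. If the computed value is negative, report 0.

p̄ = Σdᵢ / (k·n) = 785 / (17 × 300) = 0.15392
LCL = p̄ − 3·√(p̄(1−p̄)/n) = 0.15392 − 3 × 0.02084 = 0.09142

0.0914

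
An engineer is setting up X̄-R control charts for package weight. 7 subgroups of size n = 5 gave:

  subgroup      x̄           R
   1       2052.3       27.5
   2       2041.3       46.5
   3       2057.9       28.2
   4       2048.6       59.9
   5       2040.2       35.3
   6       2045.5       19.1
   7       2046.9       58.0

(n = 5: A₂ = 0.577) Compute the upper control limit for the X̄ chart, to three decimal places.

2070.155

X̄̄ = (2052.3 + 2041.3 + 2057.9 + 2048.6 + 2040.2 + 2045.5 + 2046.9) / 7 = 14332.7000 / 7 = 2047.5286
R̄ = (27.5 + 46.5 + 28.2 + 59.9 + 35.3 + 19.1 + 58.0) / 7 = 274.5000 / 7 = 39.2143
UCL = X̄̄ + A₂·R̄ = 2047.5286 + 0.577 × 39.2143 = 2070.1552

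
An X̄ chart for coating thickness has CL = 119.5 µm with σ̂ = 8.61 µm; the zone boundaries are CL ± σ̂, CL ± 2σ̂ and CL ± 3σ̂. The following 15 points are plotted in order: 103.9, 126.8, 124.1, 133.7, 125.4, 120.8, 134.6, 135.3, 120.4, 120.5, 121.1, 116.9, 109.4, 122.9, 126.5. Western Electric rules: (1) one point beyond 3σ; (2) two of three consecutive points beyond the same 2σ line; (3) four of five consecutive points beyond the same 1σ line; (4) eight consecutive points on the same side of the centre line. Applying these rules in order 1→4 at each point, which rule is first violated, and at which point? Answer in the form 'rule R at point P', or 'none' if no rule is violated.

Zone of each point (C = within 1σ̂, B = 1σ̂–2σ̂, A = 2σ̂–3σ̂, * = beyond 3σ̂; sign = side of CL): 1:-B, 2:+C, 3:+C, 4:+B, 5:+C, 6:+C, 7:+B, 8:+B, 9:+C, 10:+C, 11:+C, 12:-C, 13:-B, 14:+C, 15:+C
Rule 4 (eight consecutive points on the same side of the centre line) is satisfied at point 9.

rule 4 at point 9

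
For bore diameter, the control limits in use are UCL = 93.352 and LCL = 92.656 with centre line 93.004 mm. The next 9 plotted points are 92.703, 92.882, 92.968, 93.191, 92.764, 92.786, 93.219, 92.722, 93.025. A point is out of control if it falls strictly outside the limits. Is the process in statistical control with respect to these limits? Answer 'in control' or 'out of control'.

All 9 points lie within [92.656, 93.352].

in control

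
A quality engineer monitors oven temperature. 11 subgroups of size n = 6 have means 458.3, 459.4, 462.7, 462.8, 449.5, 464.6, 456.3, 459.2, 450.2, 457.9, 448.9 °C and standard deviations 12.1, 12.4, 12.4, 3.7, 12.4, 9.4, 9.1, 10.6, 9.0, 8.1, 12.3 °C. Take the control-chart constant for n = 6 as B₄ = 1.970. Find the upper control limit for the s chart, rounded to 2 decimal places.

s̄ = (12.1 + 12.4 + 12.4 + 3.7 + 12.4 + 9.4 + 9.1 + 10.6 + 9.0 + 8.1 + 12.3) / 11 = 10.1364
UCL_s = B₄·s̄ = 1.970 × 10.1364 = 19.9686

19.97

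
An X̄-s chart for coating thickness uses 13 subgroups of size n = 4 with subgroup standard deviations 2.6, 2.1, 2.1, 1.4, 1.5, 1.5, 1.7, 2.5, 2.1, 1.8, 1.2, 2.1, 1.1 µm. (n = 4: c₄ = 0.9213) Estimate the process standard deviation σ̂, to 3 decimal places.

1.979

s̄ = (2.6 + 2.1 + 2.1 + 1.4 + 1.5 + 1.5 + 1.7 + 2.5 + 2.1 + 1.8 + 1.2 + 2.1 + 1.1) / 13 = 1.8231
σ̂ = s̄ / c₄ = 1.8231 / 0.9213 = 1.9788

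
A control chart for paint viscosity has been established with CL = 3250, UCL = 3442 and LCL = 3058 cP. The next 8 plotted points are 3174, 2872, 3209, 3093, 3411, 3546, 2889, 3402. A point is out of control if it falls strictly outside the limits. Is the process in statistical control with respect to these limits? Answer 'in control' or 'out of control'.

Compare each point to [3058, 3442]: sample 2 = 2872 < LCL; sample 6 = 3546 > UCL; sample 7 = 2889 < LCL.

out of control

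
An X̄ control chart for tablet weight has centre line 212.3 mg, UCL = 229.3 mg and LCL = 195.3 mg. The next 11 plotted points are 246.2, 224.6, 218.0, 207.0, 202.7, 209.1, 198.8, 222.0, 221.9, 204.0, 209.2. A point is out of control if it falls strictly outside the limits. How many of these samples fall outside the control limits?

Compare each point to [195.3, 229.3]: sample 1 = 246.2 > UCL.

1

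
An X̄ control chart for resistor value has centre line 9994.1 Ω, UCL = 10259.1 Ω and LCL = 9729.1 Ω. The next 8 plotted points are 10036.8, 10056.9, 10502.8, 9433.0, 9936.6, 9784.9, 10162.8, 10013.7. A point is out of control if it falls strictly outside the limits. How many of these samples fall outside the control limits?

2

Compare each point to [9729.1, 10259.1]: sample 3 = 10502.8 > UCL; sample 4 = 9433.0 < LCL.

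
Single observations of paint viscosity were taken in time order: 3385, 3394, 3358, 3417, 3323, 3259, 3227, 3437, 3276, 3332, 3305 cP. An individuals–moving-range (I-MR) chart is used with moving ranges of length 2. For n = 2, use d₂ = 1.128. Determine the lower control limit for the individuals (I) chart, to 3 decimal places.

X̄ = (3385 + 3394 + 3358 + 3417 + 3323 + 3259 + 3227 + 3437 + 3276 + 3332 + 3305) / 11 = 3337.5455
Moving ranges: 9, 36, 59, 94, 64, 32, 210, 161, 56, 27; M̄R̄ = 748.0000 / 10 = 74.8000
LCL = X̄ − 3·M̄R̄/d₂ = 3337.5455 − 3 × 74.8000 / 1.128 = 3138.6093

3138.609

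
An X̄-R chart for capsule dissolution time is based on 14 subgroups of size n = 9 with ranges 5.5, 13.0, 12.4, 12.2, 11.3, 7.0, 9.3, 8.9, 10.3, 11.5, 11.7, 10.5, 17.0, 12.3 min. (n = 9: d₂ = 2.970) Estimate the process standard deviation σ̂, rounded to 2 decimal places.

3.68

R̄ = (5.5 + 13.0 + 12.4 + 12.2 + 11.3 + 7.0 + 9.3 + 8.9 + 10.3 + 11.5 + 11.7 + 10.5 + 17.0 + 12.3) / 14 = 10.9214
σ̂ = R̄ / d₂ = 10.9214 / 2.970 = 3.6772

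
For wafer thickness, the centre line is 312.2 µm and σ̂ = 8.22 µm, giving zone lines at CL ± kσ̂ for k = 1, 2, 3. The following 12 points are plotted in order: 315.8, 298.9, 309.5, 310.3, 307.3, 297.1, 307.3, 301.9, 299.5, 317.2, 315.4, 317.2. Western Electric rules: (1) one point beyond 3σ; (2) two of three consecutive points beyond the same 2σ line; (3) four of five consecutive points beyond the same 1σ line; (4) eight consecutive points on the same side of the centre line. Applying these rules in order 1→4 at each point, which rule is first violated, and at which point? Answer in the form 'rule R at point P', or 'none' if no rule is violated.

rule 4 at point 9

Zone of each point (C = within 1σ̂, B = 1σ̂–2σ̂, A = 2σ̂–3σ̂, * = beyond 3σ̂; sign = side of CL): 1:+C, 2:-B, 3:-C, 4:-C, 5:-C, 6:-B, 7:-C, 8:-B, 9:-B, 10:+C, 11:+C, 12:+C
Rule 4 (eight consecutive points on the same side of the centre line) is satisfied at point 9.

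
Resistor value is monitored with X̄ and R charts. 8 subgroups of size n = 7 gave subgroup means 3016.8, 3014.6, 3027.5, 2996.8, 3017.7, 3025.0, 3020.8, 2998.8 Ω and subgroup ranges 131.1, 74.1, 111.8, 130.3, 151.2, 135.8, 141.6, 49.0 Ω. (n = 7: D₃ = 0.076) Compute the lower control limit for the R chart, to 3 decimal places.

8.787

R̄ = (131.1 + 74.1 + 111.8 + 130.3 + 151.2 + 135.8 + 141.6 + 49.0) / 8 = 924.9000 / 8 = 115.6125
LCL_R = D₃·R̄ = 0.076 × 115.6125 = 8.7866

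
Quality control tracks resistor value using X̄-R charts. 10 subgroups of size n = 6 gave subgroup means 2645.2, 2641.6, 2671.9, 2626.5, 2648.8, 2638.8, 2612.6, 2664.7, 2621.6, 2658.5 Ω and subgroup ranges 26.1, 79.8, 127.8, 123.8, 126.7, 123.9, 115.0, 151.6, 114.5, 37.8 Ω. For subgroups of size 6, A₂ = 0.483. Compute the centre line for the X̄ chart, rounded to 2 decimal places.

2643.02

X̄̄ = (2645.2 + 2641.6 + 2671.9 + 2626.5 + 2648.8 + 2638.8 + 2612.6 + 2664.7 + 2621.6 + 2658.5) / 10 = 26430.2000 / 10 = 2643.0200
CL = X̄̄ = 2643.0200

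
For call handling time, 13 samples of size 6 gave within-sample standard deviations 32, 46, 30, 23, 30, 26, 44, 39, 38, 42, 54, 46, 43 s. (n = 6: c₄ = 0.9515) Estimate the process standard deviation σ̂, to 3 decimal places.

s̄ = (32 + 46 + 30 + 23 + 30 + 26 + 44 + 39 + 38 + 42 + 54 + 46 + 43) / 13 = 37.9231
σ̂ = s̄ / c₄ = 37.9231 / 0.9515 = 39.8561

39.856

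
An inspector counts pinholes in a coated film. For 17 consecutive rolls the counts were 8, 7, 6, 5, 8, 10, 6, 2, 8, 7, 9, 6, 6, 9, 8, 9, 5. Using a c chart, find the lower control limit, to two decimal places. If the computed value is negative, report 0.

0.00

c̄ = (8 + 7 + 6 + 5 + 8 + 10 + 6 + 2 + 8 + 7 + 9 + 6 + 6 + 9 + 8 + 9 + 5) / 17 = 119 / 17 = 7.0000
LCL = c̄ − 3√c̄ = 7.0000 − 3 × 2.6458 = -0.9373 → 0 (cannot be negative)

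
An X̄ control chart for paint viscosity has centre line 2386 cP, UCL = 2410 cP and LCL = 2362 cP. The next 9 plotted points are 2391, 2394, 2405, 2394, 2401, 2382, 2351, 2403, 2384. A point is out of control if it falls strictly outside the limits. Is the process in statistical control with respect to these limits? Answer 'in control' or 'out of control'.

Compare each point to [2362, 2410]: sample 7 = 2351 < LCL.

out of control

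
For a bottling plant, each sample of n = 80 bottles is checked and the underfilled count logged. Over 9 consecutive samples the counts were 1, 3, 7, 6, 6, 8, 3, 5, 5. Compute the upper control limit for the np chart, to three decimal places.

11.316

p̄ = Σdᵢ / (k·n) = 44 / (9 × 80) = 0.06111
UCL = np̄ + 3·√(np̄(1−p̄)) = 4.8889 + 3 × √(4.8889×0.93889) = 4.8889 + 3 × 2.1425 = 11.3163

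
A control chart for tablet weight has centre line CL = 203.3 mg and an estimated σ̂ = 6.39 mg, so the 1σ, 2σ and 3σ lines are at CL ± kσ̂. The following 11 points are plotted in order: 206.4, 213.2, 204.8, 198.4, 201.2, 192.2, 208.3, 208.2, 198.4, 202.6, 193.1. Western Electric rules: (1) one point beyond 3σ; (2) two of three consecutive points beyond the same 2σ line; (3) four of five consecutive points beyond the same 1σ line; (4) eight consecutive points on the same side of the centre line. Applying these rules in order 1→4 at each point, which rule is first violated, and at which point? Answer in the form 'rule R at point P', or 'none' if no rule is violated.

Zone of each point (C = within 1σ̂, B = 1σ̂–2σ̂, A = 2σ̂–3σ̂, * = beyond 3σ̂; sign = side of CL): 1:+C, 2:+B, 3:+C, 4:-C, 5:-C, 6:-B, 7:+C, 8:+C, 9:-C, 10:-C, 11:-B
No rule fires across all 11 points.

none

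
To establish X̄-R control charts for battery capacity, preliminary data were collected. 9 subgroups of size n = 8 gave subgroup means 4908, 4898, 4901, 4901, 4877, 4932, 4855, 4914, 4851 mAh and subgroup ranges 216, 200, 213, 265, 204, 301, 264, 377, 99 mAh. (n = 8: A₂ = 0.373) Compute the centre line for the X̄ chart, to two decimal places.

4893.00

X̄̄ = (4908 + 4898 + 4901 + 4901 + 4877 + 4932 + 4855 + 4914 + 4851) / 9 = 44037.0000 / 9 = 4893.0000
CL = X̄̄ = 4893.0000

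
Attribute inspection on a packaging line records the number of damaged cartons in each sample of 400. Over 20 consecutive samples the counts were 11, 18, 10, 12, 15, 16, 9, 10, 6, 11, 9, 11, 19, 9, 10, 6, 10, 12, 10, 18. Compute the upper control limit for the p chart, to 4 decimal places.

p̄ = Σdᵢ / (k·n) = 232 / (20 × 400) = 0.02900
UCL = p̄ + 3·√(p̄(1−p̄)/n) = 0.02900 + 3 × √(0.02900×0.97100/400) = 0.02900 + 3 × 0.00839 = 0.05417

0.0542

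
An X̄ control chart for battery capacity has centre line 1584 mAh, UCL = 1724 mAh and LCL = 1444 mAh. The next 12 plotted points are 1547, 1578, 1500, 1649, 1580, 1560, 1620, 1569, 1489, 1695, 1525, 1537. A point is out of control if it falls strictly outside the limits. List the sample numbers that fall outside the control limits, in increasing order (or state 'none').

All 12 points lie within [1444, 1724].

none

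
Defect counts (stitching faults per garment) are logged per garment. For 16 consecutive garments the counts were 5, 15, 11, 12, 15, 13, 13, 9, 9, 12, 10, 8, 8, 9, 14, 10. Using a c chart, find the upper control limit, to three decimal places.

c̄ = (5 + 15 + 11 + 12 + 15 + 13 + 13 + 9 + 9 + 12 + 10 + 8 + 8 + 9 + 14 + 10) / 16 = 173 / 16 = 10.8125
UCL = c̄ + 3√c̄ = 10.8125 + 3 × √10.8125 = 10.8125 + 3 × 3.2882 = 20.6772

20.677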